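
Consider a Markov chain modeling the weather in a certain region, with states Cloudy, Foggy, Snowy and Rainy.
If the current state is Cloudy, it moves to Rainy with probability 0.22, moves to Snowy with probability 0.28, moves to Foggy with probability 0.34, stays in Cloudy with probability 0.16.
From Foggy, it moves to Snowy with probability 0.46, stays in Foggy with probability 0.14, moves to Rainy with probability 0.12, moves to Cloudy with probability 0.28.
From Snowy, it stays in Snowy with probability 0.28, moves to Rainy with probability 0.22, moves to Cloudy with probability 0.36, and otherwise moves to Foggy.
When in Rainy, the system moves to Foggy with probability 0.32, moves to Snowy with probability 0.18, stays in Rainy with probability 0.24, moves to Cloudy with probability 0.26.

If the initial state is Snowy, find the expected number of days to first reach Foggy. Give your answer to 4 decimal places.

4.2254

Let t(s) be the expected number of days to first reach Foggy from state s, with t(Foggy) = 0. Conditioning on the first day:
t(Cloudy) = 1 + 0.16·t(Cloudy) + 0.28·t(Snowy) + 0.22·t(Rainy)
t(Snowy) = 1 + 0.36·t(Cloudy) + 0.28·t(Snowy) + 0.22·t(Rainy)
t(Rainy) = 1 + 0.26·t(Cloudy) + 0.18·t(Snowy) + 0.24·t(Rainy)
Solving: t(Cloudy) = 3.5211, t(Snowy) = 4.2254, t(Rainy) = 3.5211.
Expected days from Snowy to Foggy: 4.2254.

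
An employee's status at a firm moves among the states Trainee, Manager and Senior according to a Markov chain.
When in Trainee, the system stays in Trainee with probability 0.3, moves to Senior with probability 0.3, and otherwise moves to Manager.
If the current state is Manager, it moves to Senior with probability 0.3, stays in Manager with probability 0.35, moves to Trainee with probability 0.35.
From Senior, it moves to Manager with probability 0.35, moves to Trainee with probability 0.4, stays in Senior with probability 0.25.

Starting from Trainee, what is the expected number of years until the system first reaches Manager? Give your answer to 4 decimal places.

2.5926

Let t(s) be the expected number of years to first reach Manager from state s, with t(Manager) = 0. Conditioning on the first year:
t(Trainee) = 1 + 0.3·t(Trainee) + 0.3·t(Senior)
t(Senior) = 1 + 0.4·t(Trainee) + 0.25·t(Senior)
Solving: t(Trainee) = 2.5926, t(Senior) = 2.7160.
Expected years from Trainee to Manager: 2.5926.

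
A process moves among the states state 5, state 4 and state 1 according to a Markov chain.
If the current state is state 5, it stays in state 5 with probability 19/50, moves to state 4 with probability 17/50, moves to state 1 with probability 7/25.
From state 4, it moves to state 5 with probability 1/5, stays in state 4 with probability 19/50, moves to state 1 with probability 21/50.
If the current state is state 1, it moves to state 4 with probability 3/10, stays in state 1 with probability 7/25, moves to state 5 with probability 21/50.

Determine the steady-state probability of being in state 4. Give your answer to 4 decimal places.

Let the stationary distribution be π with π = πP and π_1 + π_2 + π_3 = 1.
π_1 = 0.38·π_1 + 0.2·π_2 + 0.42·π_3
π_2 = 0.34·π_1 + 0.38·π_2 + 0.3·π_3
Solving with the normalization constraint gives π = (0.3318, 0.3405, 0.3277).
So the stationary probability of state 4 is 0.3405.

0.3405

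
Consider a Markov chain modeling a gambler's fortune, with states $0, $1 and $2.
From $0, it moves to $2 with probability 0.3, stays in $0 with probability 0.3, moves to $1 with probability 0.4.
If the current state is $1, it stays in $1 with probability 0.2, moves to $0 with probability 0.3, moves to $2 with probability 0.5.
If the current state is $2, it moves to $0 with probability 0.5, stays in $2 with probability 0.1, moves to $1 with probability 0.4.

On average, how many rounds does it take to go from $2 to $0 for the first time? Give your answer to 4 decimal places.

Let t(s) be the expected number of rounds to first reach $0 from state s, with t($0) = 0. Conditioning on the first round:
t($1) = 1 + 0.2·t($1) + 0.5·t($2)
t($2) = 1 + 0.4·t($1) + 0.1·t($2)
Solving: t($1) = 2.6923, t($2) = 2.3077.
Expected rounds from $2 to $0: 2.3077.

2.3077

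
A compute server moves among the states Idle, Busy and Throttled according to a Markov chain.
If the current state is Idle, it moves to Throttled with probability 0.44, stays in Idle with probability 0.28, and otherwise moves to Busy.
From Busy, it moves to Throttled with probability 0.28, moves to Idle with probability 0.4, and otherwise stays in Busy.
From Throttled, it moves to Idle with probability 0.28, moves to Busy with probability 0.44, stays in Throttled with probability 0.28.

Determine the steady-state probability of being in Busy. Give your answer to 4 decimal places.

0.3469

Let the stationary distribution be π with π = πP and π_1 + π_2 + π_3 = 1.
π_1 = 0.28·π_1 + 0.4·π_2 + 0.28·π_3
π_2 = 0.28·π_1 + 0.32·π_2 + 0.44·π_3
Solving with the normalization constraint gives π = (0.3216, 0.3469, 0.3315).
So the stationary probability of Busy is 0.3469.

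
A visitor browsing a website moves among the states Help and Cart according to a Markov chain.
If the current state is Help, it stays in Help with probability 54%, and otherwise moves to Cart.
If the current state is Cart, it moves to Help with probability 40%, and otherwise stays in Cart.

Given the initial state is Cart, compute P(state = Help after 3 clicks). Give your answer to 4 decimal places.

Propagate the distribution vector 3 clicks from Cart.
After 0 clicks: (0.0000, 1.0000)
After 1 click: (0.4000, 0.6000)
After 2 clicks: (0.4560, 0.5440)
After 3 clicks: (0.4638, 0.5362)
P(in Help after 3 clicks) = 0.4638

0.4638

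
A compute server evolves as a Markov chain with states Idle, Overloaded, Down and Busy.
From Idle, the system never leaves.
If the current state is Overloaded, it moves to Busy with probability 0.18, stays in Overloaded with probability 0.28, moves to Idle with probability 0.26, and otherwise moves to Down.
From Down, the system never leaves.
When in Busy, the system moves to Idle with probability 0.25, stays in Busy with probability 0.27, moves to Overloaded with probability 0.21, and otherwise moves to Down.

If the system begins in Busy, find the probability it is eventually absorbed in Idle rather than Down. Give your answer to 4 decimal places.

0.4809

Let h(s) be the probability of absorption at Idle starting from transient state s. Then h(Idle) = 1 and h(Down) = 0. By first-step analysis:
h(Overloaded) = 0.26·1 + 0.28·h(Overloaded) + 0.28·0 + 0.18·h(Busy)
h(Busy) = 0.25·1 + 0.21·h(Overloaded) + 0.27·0 + 0.27·h(Busy)
Solving: h(Overloaded) = 0.4813, h(Busy) = 0.4809.
Starting from Busy, the probability is 0.4809.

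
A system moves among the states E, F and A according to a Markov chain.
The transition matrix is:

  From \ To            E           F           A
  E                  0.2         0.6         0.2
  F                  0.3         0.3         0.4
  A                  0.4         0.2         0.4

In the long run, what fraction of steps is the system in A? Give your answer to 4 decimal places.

Let the stationary distribution be π with π = πP and π_1 + π_2 + π_3 = 1.
π_1 = 0.2·π_1 + 0.3·π_2 + 0.4·π_3
π_2 = 0.6·π_1 + 0.3·π_2 + 0.2·π_3
Solving with the normalization constraint gives π = (0.3036, 0.3571, 0.3393).
So the stationary probability of A is 0.3393.

0.3393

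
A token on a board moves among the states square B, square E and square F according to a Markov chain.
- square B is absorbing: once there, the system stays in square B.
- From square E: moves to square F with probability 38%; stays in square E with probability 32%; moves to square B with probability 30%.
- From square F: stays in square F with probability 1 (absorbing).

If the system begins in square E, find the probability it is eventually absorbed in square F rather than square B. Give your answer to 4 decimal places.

Let h(s) be the probability of absorption at square F starting from transient state s. Then h(square F) = 1 and h(square B) = 0. By first-step analysis:
h(square E) = 0.3·0 + 0.32·h(square E) + 0.38·1
Solving: h(square E) = 0.5588.
Starting from square E, the probability is 0.5588.

0.5588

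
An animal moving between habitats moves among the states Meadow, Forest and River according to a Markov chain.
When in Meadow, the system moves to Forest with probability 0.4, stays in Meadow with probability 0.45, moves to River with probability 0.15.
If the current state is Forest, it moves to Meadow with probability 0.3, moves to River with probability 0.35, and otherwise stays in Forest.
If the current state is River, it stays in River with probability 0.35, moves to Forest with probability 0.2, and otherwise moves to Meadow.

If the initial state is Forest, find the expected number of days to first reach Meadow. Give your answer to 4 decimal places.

2.8369

Let t(s) be the expected number of days to first reach Meadow from state s, with t(Meadow) = 0. Conditioning on the first day:
t(Forest) = 1 + 0.35·t(Forest) + 0.35·t(River)
t(River) = 1 + 0.2·t(Forest) + 0.35·t(River)
Solving: t(Forest) = 2.8369, t(River) = 2.4113.
Expected days from Forest to Meadow: 2.8369.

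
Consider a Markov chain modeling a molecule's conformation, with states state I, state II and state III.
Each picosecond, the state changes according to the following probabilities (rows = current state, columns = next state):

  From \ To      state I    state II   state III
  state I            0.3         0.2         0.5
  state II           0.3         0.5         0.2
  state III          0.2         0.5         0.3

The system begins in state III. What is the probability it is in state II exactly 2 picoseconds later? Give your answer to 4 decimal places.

Sum over the intermediate state after 1 picosecond:
P = P(state III→state I)·P(state I→state II) + P(state III→state II)·P(state II→state II) + P(state III→state III)·P(state III→state II)
  = 0.2×0.2 + 0.5×0.5 + 0.3×0.5
  = 0.0400 + 0.2500 + 0.1500 = 0.4400

0.4400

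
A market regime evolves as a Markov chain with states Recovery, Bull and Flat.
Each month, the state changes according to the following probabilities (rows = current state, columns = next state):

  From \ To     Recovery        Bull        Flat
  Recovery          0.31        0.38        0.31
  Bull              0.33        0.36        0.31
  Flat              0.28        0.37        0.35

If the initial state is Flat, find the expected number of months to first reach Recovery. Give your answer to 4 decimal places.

Let t(s) be the expected number of months to first reach Recovery from state s, with t(Recovery) = 0. Conditioning on the first month:
t(Bull) = 1 + 0.36·t(Bull) + 0.31·t(Flat)
t(Flat) = 1 + 0.37·t(Bull) + 0.35·t(Flat)
Solving: t(Bull) = 3.1862, t(Flat) = 3.3521.
Expected months from Flat to Recovery: 3.3521.

3.3521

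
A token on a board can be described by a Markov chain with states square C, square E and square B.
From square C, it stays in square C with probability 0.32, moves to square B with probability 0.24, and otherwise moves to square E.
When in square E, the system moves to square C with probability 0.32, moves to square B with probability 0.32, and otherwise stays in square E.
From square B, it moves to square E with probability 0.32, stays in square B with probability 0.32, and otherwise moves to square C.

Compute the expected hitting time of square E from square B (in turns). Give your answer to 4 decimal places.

Let t(s) be the expected number of turns to first reach square E from state s, with t(square E) = 0. Conditioning on the first turn:
t(square C) = 1 + 0.32·t(square C) + 0.24·t(square B)
t(square B) = 1 + 0.36·t(square C) + 0.32·t(square B)
Solving: t(square C) = 2.4468, t(square B) = 2.7660.
Expected turns from square B to square E: 2.7660.

2.7660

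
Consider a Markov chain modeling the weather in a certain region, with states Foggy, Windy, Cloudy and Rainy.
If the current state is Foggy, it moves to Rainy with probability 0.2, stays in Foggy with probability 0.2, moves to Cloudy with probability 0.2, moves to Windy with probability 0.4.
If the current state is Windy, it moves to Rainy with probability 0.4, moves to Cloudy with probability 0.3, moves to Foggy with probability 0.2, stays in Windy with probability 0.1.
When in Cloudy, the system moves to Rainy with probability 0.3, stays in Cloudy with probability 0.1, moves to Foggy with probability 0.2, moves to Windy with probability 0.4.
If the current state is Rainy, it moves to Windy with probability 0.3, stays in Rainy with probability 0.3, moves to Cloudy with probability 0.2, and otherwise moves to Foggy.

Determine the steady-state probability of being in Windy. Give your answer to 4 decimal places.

0.2840

Let the stationary distribution be π with π = πP and π_1 + π_2 + π_3 + π_4 = 1.
π_1 = 0.2·π_1 + 0.2·π_2 + 0.2·π_3 + 0.2·π_4
π_2 = 0.4·π_1 + 0.1·π_2 + 0.4·π_3 + 0.3·π_4
π_3 = 0.2·π_1 + 0.3·π_2 + 0.1·π_3 + 0.2·π_4
Solving with the normalization constraint gives π = (0.2000, 0.2840, 0.2076, 0.3084).
So the stationary probability of Windy is 0.2840.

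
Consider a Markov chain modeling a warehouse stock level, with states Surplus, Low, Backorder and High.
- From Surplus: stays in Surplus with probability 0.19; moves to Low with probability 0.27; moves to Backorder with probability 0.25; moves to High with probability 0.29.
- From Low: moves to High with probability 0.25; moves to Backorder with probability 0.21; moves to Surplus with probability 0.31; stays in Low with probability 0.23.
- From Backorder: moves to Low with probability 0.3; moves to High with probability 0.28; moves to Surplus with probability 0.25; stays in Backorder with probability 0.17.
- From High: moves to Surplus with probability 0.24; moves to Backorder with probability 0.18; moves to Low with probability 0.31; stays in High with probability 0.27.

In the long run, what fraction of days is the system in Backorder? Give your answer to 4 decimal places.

0.2037

Let the stationary distribution be π with π = πP and π_1 + π_2 + π_3 + π_4 = 1.
π_1 = 0.19·π_1 + 0.31·π_2 + 0.25·π_3 + 0.24·π_4
π_2 = 0.27·π_1 + 0.23·π_2 + 0.3·π_3 + 0.31·π_4
π_3 = 0.25·π_1 + 0.21·π_2 + 0.17·π_3 + 0.18·π_4
Solving with the normalization constraint gives π = (0.2489, 0.2759, 0.2037, 0.2715).
So the stationary probability of Backorder is 0.2037.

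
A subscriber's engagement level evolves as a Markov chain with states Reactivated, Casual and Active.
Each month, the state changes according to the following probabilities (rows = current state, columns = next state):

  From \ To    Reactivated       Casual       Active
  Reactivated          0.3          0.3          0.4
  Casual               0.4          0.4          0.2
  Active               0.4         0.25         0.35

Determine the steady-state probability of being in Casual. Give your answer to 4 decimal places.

0.3155

Let the stationary distribution be π with π = πP and π_1 + π_2 + π_3 = 1.
π_1 = 0.3·π_1 + 0.4·π_2 + 0.4·π_3
π_2 = 0.3·π_1 + 0.4·π_2 + 0.25·π_3
Solving with the normalization constraint gives π = (0.3636, 0.3155, 0.3209).
So the stationary probability of Casual is 0.3155.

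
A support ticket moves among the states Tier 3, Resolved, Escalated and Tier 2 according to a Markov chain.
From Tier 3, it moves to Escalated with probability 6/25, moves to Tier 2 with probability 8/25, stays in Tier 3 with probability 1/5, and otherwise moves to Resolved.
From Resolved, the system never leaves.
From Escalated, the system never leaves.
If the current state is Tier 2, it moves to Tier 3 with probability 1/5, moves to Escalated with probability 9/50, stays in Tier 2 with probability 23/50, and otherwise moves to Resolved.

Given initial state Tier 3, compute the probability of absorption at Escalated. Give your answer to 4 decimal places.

Let h(s) be the probability of absorption at Escalated starting from transient state s. Then h(Escalated) = 1 and h(Resolved) = 0. By first-step analysis:
h(Tier 3) = 0.2·h(Tier 3) + 0.24·0 + 0.24·1 + 0.32·h(Tier 2)
h(Tier 2) = 0.2·h(Tier 3) + 0.16·0 + 0.18·1 + 0.46·h(Tier 2)
Solving: h(Tier 3) = 0.5087, h(Tier 2) = 0.5217.
Starting from Tier 3, the probability is 0.5087.

0.5087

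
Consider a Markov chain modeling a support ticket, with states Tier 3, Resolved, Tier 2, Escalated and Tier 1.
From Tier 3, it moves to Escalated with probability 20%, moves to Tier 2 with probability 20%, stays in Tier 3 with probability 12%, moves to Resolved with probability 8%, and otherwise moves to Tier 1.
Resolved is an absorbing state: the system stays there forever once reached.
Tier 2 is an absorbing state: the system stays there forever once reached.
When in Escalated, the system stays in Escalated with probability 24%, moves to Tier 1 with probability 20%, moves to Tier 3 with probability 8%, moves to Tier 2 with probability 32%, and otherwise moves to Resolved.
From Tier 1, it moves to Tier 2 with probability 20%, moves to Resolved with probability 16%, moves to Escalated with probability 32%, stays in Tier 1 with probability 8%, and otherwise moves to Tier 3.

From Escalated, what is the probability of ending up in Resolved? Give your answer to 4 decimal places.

Let h(s) be the probability of absorption at Resolved starting from transient state s. Then h(Resolved) = 1 and h(Tier 2) = 0. By first-step analysis:
h(Tier 3) = 0.12·h(Tier 3) + 0.08·1 + 0.2·0 + 0.2·h(Escalated) + 0.4·h(Tier 1)
h(Escalated) = 0.08·h(Tier 3) + 0.16·1 + 0.32·0 + 0.24·h(Escalated) + 0.2·h(Tier 1)
h(Tier 1) = 0.24·h(Tier 3) + 0.16·1 + 0.2·0 + 0.32·h(Escalated) + 0.08·h(Tier 1)
Solving: h(Tier 3) = 0.3451, h(Escalated) = 0.3482, h(Tier 1) = 0.3850.
Starting from Escalated, the probability is 0.3482.

0.3482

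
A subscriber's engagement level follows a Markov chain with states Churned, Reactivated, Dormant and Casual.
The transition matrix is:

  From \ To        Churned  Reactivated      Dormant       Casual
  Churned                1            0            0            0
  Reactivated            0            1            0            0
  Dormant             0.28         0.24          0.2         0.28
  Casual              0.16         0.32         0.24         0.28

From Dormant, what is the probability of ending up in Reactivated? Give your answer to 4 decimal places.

0.5157

Let h(s) be the probability of absorption at Reactivated starting from transient state s. Then h(Reactivated) = 1 and h(Churned) = 0. By first-step analysis:
h(Dormant) = 0.28·0 + 0.24·1 + 0.2·h(Dormant) + 0.28·h(Casual)
h(Casual) = 0.16·0 + 0.32·1 + 0.24·h(Dormant) + 0.28·h(Casual)
Solving: h(Dormant) = 0.5157, h(Casual) = 0.6164.
Starting from Dormant, the probability is 0.5157.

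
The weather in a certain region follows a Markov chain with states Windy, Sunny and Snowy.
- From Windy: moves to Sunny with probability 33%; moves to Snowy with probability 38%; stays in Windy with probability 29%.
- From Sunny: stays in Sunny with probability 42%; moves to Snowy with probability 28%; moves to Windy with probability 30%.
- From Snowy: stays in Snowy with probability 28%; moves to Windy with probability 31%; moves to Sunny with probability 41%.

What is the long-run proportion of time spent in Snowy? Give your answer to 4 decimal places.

0.3100

Let the stationary distribution be π with π = πP and π_1 + π_2 + π_3 = 1.
π_1 = 0.29·π_1 + 0.3·π_2 + 0.31·π_3
π_2 = 0.33·π_1 + 0.42·π_2 + 0.41·π_3
Solving with the normalization constraint gives π = (0.3001, 0.3899, 0.3100).
So the stationary probability of Snowy is 0.3100.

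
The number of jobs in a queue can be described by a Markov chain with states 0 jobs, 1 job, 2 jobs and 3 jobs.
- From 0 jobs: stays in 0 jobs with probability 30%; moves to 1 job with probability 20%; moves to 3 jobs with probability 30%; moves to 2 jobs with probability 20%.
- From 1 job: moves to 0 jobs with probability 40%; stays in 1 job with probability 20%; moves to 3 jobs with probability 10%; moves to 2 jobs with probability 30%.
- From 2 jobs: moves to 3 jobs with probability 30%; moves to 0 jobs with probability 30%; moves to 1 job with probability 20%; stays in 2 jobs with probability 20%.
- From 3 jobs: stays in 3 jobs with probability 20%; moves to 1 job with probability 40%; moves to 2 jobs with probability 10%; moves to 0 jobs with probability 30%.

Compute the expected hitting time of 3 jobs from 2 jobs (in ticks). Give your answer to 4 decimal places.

3.8462

Let t(s) be the expected number of ticks to first reach 3 jobs from state s, with t(3 jobs) = 0. Conditioning on the first tick:
t(0 jobs) = 1 + 0.3·t(0 jobs) + 0.2·t(1 job) + 0.2·t(2 jobs)
t(1 job) = 1 + 0.4·t(0 jobs) + 0.2·t(1 job) + 0.3·t(2 jobs)
t(2 jobs) = 1 + 0.3·t(0 jobs) + 0.2·t(1 job) + 0.2·t(2 jobs)
Solving: t(0 jobs) = 3.8462, t(1 job) = 4.6154, t(2 jobs) = 3.8462.
Expected ticks from 2 jobs to 3 jobs: 3.8462.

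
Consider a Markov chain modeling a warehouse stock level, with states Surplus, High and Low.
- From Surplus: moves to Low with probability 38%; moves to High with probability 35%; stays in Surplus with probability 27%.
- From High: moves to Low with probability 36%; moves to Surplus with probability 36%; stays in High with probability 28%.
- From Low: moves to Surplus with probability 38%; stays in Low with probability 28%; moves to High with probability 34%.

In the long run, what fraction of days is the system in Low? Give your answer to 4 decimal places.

0.3396

Let the stationary distribution be π with π = πP and π_1 + π_2 + π_3 = 1.
π_1 = 0.27·π_1 + 0.36·π_2 + 0.38·π_3
π_2 = 0.35·π_1 + 0.28·π_2 + 0.34·π_3
Solving with the normalization constraint gives π = (0.3365, 0.3239, 0.3396).
So the stationary probability of Low is 0.3396.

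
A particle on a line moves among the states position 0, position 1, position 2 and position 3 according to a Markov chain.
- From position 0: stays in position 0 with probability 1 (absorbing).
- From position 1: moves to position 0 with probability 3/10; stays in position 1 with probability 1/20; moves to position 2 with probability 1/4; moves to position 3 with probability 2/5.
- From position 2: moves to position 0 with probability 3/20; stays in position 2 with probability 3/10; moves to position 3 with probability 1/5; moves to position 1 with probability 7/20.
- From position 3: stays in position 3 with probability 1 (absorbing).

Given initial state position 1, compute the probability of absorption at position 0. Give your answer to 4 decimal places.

0.4286

Let h(s) be the probability of absorption at position 0 starting from transient state s. Then h(position 0) = 1 and h(position 3) = 0. By first-step analysis:
h(position 1) = 0.3·1 + 0.05·h(position 1) + 0.25·h(position 2) + 0.4·0
h(position 2) = 0.15·1 + 0.35·h(position 1) + 0.3·h(position 2) + 0.2·0
Solving: h(position 1) = 0.4286, h(position 2) = 0.4286.
Starting from position 1, the probability is 0.4286.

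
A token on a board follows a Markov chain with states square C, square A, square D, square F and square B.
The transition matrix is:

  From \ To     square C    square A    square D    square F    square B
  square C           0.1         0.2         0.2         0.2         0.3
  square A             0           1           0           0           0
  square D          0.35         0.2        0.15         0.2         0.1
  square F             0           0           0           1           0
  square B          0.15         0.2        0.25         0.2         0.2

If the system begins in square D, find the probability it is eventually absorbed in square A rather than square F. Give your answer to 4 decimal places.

Let h(s) be the probability of absorption at square A starting from transient state s. Then h(square A) = 1 and h(square F) = 0. By first-step analysis:
h(square C) = 0.1·h(square C) + 0.2·1 + 0.2·h(square D) + 0.2·0 + 0.3·h(square B)
h(square D) = 0.35·h(square C) + 0.2·1 + 0.15·h(square D) + 0.2·0 + 0.1·h(square B)
h(square B) = 0.15·h(square C) + 0.2·1 + 0.25·h(square D) + 0.2·0 + 0.2·h(square B)
Solving: h(square C) = 0.5000, h(square D) = 0.5000, h(square B) = 0.5000.
Starting from square D, the probability is 0.5000.

0.5000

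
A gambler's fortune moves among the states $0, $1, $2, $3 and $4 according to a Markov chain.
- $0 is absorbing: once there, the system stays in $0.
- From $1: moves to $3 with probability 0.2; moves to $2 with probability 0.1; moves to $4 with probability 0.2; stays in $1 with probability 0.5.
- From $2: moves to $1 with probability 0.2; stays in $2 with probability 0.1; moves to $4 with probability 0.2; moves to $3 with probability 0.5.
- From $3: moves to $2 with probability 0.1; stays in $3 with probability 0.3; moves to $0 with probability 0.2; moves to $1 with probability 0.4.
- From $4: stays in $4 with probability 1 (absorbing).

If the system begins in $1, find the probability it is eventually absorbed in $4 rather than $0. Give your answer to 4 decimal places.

0.7444

Let h(s) be the probability of absorption at $4 starting from transient state s. Then h($4) = 1 and h($0) = 0. By first-step analysis:
h($1) = 0.5·h($1) + 0.1·h($2) + 0.2·h($3) + 0.2·1
h($2) = 0.2·h($1) + 0.1·h($2) + 0.5·h($3) + 0.2·1
h($3) = 0.2·0 + 0.4·h($1) + 0.1·h($2) + 0.3·h($3)
Solving: h($1) = 0.7444, h($2) = 0.6778, h($3) = 0.5222.
Starting from $1, the probability is 0.7444.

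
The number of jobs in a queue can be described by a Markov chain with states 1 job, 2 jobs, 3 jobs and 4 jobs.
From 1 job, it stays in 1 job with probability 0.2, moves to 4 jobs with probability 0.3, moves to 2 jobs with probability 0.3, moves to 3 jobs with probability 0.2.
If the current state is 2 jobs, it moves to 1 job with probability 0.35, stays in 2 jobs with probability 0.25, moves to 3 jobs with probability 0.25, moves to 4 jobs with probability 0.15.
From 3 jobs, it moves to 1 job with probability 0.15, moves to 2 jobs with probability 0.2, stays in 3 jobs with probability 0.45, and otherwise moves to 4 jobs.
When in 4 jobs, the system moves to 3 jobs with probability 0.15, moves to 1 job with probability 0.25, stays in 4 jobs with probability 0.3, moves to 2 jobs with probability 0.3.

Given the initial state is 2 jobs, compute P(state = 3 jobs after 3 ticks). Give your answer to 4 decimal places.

0.2681

Propagate the distribution vector 3 ticks from 2 jobs.
After 0 ticks: (0.0000, 1.0000, 0.0000, 0.0000)
After 1 tick: (0.3500, 0.2500, 0.2500, 0.1500)
After 2 ticks: (0.2325, 0.2625, 0.2675, 0.2375)
After 3 ticks: (0.2379, 0.2601, 0.2681, 0.2339)
P(in 3 jobs after 3 ticks) = 0.2681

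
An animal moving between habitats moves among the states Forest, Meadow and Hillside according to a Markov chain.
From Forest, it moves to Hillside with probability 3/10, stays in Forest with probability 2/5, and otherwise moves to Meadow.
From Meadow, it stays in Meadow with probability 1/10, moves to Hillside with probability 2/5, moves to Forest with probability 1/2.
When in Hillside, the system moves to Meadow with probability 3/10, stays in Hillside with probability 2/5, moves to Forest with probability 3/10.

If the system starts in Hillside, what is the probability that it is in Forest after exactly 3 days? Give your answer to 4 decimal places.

0.3870

Propagate the distribution vector 3 days from Hillside.
After 0 days: (0.0000, 0.0000, 1.0000)
After 1 day: (0.3000, 0.3000, 0.4000)
After 2 days: (0.3900, 0.2400, 0.3700)
After 3 days: (0.3870, 0.2520, 0.3610)
P(in Forest after 3 days) = 0.3870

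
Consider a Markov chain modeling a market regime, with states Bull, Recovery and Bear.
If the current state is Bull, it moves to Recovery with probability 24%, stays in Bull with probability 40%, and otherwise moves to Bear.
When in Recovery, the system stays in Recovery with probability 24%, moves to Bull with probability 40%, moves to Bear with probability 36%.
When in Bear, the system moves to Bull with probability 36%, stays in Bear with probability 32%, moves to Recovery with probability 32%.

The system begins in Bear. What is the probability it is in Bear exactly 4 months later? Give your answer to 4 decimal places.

0.3462

Propagate the distribution vector 4 months from Bear.
After 0 months: (0.0000, 0.0000, 1.0000)
After 1 month: (0.3600, 0.3200, 0.3200)
After 2 months: (0.3872, 0.2656, 0.3472)
After 3 months: (0.3861, 0.2678, 0.3461)
After 4 months: (0.3862, 0.2677, 0.3462)
P(in Bear after 4 months) = 0.3462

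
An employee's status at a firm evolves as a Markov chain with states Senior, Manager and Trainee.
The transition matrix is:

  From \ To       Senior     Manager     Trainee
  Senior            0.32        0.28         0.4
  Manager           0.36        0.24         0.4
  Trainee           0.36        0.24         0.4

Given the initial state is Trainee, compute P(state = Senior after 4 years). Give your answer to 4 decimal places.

0.3462

Propagate the distribution vector 4 years from Trainee.
After 0 years: (0.0000, 0.0000, 1.0000)
After 1 year: (0.3600, 0.2400, 0.4000)
After 2 years: (0.3456, 0.2544, 0.4000)
After 3 years: (0.3462, 0.2538, 0.4000)
After 4 years: (0.3462, 0.2538, 0.4000)
P(in Senior after 4 years) = 0.3462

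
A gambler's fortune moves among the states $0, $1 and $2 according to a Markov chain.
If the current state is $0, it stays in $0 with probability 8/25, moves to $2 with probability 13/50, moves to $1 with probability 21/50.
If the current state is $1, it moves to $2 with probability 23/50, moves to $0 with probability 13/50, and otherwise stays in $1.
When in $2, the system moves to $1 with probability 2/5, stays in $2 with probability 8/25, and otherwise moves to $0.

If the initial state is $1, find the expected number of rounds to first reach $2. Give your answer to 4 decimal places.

Let t(s) be the expected number of rounds to first reach $2 from state s, with t($2) = 0. Conditioning on the first round:
t($0) = 1 + 0.32·t($0) + 0.42·t($1)
t($1) = 1 + 0.26·t($0) + 0.28·t($1)
Solving: t($0) = 2.9968, t($1) = 2.4711.
Expected rounds from $1 to $2: 2.4711.

2.4711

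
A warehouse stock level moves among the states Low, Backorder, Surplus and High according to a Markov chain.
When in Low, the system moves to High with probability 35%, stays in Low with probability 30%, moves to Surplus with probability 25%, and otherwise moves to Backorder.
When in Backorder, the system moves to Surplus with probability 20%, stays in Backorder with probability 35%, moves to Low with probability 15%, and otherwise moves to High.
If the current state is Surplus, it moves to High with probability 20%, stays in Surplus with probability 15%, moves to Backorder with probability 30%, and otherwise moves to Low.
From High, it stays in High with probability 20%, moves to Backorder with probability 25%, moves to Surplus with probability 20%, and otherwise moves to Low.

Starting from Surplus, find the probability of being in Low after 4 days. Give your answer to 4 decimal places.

0.2869

Propagate the distribution vector 4 days from Surplus.
After 0 days: (0.0000, 0.0000, 1.0000, 0.0000)
After 1 day: (0.3500, 0.3000, 0.1500, 0.2000)
After 2 days: (0.2725, 0.2350, 0.2100, 0.2825)
After 3 days: (0.2894, 0.2431, 0.2031, 0.2644)
After 4 days: (0.2869, 0.2411, 0.2043, 0.2677)
P(in Low after 4 days) = 0.2869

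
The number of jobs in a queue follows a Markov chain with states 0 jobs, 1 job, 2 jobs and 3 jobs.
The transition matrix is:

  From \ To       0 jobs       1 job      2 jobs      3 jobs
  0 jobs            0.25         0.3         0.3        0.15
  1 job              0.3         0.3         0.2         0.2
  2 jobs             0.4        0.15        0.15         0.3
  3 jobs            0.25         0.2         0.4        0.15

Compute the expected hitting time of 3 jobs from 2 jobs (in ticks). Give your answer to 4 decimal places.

Let t(s) be the expected number of ticks to first reach 3 jobs from state s, with t(3 jobs) = 0. Conditioning on the first tick:
t(0 jobs) = 1 + 0.25·t(0 jobs) + 0.3·t(1 job) + 0.3·t(2 jobs)
t(1 job) = 1 + 0.3·t(0 jobs) + 0.3·t(1 job) + 0.2·t(2 jobs)
t(2 jobs) = 1 + 0.4·t(0 jobs) + 0.15·t(1 job) + 0.15·t(2 jobs)
Solving: t(0 jobs) = 5.0277, t(1 job) = 4.8394, t(2 jobs) = 4.3965.
Expected ticks from 2 jobs to 3 jobs: 4.3965.

4.3965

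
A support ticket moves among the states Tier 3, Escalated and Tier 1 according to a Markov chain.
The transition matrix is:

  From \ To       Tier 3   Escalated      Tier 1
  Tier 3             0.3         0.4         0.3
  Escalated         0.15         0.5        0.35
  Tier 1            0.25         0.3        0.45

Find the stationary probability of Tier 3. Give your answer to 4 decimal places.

0.2208

Let the stationary distribution be π with π = πP and π_1 + π_2 + π_3 = 1.
π_1 = 0.3·π_1 + 0.15·π_2 + 0.25·π_3
π_2 = 0.4·π_1 + 0.5·π_2 + 0.3·π_3
Solving with the normalization constraint gives π = (0.2208, 0.4026, 0.3766).
So the stationary probability of Tier 3 is 0.2208.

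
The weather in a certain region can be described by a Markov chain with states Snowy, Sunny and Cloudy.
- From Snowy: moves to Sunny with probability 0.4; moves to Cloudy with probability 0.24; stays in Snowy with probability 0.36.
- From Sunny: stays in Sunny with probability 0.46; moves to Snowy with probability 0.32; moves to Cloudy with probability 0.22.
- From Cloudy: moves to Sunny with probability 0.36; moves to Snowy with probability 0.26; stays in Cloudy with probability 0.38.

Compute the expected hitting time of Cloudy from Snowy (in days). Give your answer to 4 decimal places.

4.3199

Let t(s) be the expected number of days to first reach Cloudy from state s, with t(Cloudy) = 0. Conditioning on the first day:
t(Snowy) = 1 + 0.36·t(Snowy) + 0.4·t(Sunny)
t(Sunny) = 1 + 0.32·t(Snowy) + 0.46·t(Sunny)
Solving: t(Snowy) = 4.3199, t(Sunny) = 4.4118.
Expected days from Snowy to Cloudy: 4.3199.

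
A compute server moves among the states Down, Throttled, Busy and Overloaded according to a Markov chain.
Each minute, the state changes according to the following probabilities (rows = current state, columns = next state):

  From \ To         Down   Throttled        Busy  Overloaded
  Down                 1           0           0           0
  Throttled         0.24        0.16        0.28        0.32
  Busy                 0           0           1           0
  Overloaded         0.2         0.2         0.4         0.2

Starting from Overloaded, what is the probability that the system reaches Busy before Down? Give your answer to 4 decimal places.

Let h(s) be the probability of absorption at Busy starting from transient state s. Then h(Busy) = 1 and h(Down) = 0. By first-step analysis:
h(Throttled) = 0.24·0 + 0.16·h(Throttled) + 0.28·1 + 0.32·h(Overloaded)
h(Overloaded) = 0.2·0 + 0.2·h(Throttled) + 0.4·1 + 0.2·h(Overloaded)
Solving: h(Throttled) = 0.5789, h(Overloaded) = 0.6447.
Starting from Overloaded, the probability is 0.6447.

0.6447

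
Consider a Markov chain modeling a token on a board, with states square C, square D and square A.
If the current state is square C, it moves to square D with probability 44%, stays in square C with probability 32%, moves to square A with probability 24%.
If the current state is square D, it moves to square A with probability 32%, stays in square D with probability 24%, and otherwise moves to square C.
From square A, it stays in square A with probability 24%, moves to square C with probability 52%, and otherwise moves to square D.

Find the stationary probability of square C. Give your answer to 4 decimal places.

Let the stationary distribution be π with π = πP and π_1 + π_2 + π_3 = 1.
π_1 = 0.32·π_1 + 0.44·π_2 + 0.52·π_3
π_2 = 0.44·π_1 + 0.24·π_2 + 0.24·π_3
Solving with the normalization constraint gives π = (0.4118, 0.3224, 0.2658).
So the stationary probability of square C is 0.4118.

0.4118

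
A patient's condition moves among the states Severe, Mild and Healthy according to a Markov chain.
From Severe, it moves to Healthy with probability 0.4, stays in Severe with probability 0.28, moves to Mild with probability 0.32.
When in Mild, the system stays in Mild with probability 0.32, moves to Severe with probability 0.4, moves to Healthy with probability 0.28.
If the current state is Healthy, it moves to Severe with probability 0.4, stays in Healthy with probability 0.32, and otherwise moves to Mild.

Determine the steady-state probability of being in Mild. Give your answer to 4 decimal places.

0.3065

Let the stationary distribution be π with π = πP and π_1 + π_2 + π_3 = 1.
π_1 = 0.28·π_1 + 0.4·π_2 + 0.4·π_3
π_2 = 0.32·π_1 + 0.32·π_2 + 0.28·π_3
Solving with the normalization constraint gives π = (0.3571, 0.3065, 0.3363).
So the stationary probability of Mild is 0.3065.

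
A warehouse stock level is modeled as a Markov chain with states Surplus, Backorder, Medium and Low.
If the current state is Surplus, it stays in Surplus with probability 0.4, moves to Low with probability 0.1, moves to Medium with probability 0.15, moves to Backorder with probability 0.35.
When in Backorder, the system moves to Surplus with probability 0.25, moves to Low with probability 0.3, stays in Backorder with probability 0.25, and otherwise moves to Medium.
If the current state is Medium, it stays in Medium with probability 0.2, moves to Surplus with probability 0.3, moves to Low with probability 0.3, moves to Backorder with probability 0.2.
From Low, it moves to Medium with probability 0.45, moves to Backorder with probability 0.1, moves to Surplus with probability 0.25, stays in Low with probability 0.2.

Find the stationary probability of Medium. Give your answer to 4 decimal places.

Let the stationary distribution be π with π = πP and π_1 + π_2 + π_3 + π_4 = 1.
π_1 = 0.4·π_1 + 0.25·π_2 + 0.3·π_3 + 0.25·π_4
π_2 = 0.35·π_1 + 0.25·π_2 + 0.2·π_3 + 0.1·π_4
π_3 = 0.15·π_1 + 0.2·π_2 + 0.2·π_3 + 0.45·π_4
Solving with the normalization constraint gives π = (0.3082, 0.2364, 0.2388, 0.2167).
So the stationary probability of Medium is 0.2388.

0.2388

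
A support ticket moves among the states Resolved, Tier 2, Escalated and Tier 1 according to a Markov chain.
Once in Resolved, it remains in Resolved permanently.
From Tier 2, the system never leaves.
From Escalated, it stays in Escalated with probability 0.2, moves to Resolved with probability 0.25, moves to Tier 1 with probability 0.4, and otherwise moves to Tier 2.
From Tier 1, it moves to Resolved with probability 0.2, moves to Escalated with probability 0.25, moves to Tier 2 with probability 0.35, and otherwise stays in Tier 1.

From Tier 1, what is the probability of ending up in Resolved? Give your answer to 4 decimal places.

Let h(s) be the probability of absorption at Resolved starting from transient state s. Then h(Resolved) = 1 and h(Tier 2) = 0. By first-step analysis:
h(Escalated) = 0.25·1 + 0.15·0 + 0.2·h(Escalated) + 0.4·h(Tier 1)
h(Tier 1) = 0.2·1 + 0.35·0 + 0.25·h(Escalated) + 0.2·h(Tier 1)
Solving: h(Escalated) = 0.5185, h(Tier 1) = 0.4120.
Starting from Tier 1, the probability is 0.4120.

0.4120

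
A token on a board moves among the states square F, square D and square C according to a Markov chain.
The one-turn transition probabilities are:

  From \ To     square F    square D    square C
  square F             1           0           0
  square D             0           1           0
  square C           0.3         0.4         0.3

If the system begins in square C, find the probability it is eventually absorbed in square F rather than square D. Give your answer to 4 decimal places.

Let h(s) be the probability of absorption at square F starting from transient state s. Then h(square F) = 1 and h(square D) = 0. By first-step analysis:
h(square C) = 0.3·1 + 0.4·0 + 0.3·h(square C)
Solving: h(square C) = 0.4286.
Starting from square C, the probability is 0.4286.

0.4286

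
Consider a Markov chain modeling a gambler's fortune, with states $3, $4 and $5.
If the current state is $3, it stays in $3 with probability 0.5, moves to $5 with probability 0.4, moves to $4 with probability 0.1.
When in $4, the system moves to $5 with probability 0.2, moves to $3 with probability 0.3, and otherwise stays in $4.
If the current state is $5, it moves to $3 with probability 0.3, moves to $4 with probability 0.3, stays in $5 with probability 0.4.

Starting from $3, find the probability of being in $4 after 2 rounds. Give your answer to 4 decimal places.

Sum over the intermediate state after 1 round:
P = P($3→$3)·P($3→$4) + P($3→$4)·P($4→$4) + P($3→$5)·P($5→$4)
  = 0.5×0.1 + 0.1×0.5 + 0.4×0.3
  = 0.0500 + 0.0500 + 0.1200 = 0.2200

0.2200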